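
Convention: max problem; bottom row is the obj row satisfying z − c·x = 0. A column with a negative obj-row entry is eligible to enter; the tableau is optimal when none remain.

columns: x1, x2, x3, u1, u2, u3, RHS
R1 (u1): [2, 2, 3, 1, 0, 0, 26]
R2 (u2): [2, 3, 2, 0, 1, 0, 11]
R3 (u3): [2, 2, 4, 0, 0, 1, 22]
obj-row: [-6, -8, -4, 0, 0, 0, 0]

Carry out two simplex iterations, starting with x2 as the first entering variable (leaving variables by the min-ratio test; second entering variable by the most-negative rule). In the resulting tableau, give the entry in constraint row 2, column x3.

1

Ratio test on column x2 — row 1: 26/2 = 13; row 2: 11/3 = 11/3; row 3: 22/2 = 11. Minimum is 11/3 at row 2 (u2 leaves); pivot element 3.
Divide row 2 by 3; eliminate column x2 from the other rows.
Second iteration: most negative obj-row entry is -2/3 in column x1, so x1 enters.
Ratio test on column x1 — row 1: (56/3)/(2/3) = 28; row 2: (11/3)/(2/3) = 11/2; row 3: (44/3)/(2/3) = 22. Minimum is 11/2 at row 2 (x2 leaves); pivot element 2/3.
Divide row 2 by 2/3; eliminate column x1 from the other rows.
After both pivots, the entry at constraint row 2, column x3 is 1.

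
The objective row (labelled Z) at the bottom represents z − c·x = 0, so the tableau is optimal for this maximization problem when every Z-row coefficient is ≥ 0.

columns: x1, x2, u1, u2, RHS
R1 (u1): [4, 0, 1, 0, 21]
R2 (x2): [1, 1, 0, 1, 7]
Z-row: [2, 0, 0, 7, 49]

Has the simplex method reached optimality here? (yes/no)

yes

Every Z-row coefficient is ≥ 0, so the tableau is optimal.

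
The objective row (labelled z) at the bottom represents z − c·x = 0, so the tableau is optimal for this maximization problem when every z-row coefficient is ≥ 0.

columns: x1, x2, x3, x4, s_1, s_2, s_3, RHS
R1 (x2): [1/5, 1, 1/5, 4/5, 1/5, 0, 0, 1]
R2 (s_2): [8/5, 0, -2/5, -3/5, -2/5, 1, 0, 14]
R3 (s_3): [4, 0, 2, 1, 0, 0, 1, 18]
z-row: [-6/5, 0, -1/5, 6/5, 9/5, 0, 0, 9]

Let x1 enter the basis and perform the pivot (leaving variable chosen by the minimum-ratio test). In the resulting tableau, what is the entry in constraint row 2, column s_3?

-2/5

Ratio test on column x1 — row 1: 1/(1/5) = 5; row 2: 14/(8/5) = 35/4; row 3: 18/4 = 9/2. Minimum is 9/2 at row 3 (s_3 leaves); pivot element 4.
Divide row 3 by 4; eliminate column x1 from the other rows.
Row 2 update in column s_3: 0 − (8/5)·(1/4) = -2/5.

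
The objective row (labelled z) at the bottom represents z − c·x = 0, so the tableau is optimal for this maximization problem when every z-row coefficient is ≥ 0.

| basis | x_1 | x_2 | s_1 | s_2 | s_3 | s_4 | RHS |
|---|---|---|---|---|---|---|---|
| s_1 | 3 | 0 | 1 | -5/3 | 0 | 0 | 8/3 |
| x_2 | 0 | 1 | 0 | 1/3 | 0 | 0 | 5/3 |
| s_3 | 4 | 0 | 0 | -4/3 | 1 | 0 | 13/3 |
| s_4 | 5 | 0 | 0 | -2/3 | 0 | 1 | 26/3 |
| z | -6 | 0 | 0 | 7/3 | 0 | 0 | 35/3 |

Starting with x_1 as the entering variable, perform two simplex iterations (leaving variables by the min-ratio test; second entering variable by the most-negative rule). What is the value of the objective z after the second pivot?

143/8

Ratio test on column x_1 — row 1: (8/3)/3 = 8/9; row 2: entry 0 ≤ 0; row 3: (13/3)/4 = 13/12; row 4: (26/3)/5 = 26/15. Minimum is 8/9 at row 1 (s_1 leaves); pivot element 3.
Pivot on row 1; the z-row RHS becomes 35/3 − (-6)·(8/9) = 17.
Next entering variable (most negative z-row entry -1): s_2.
Ratio test on column s_2 — row 1: entry -5/9 ≤ 0; row 2: (5/3)/(1/3) = 5; row 3: (7/9)/(8/9) = 7/8; row 4: (38/9)/(19/9) = 2. Minimum is 7/8 at row 3 (s_3 leaves); pivot element 8/9.
After the second pivot the z-row RHS is 17 − (-1)·(7/8) = 143/8.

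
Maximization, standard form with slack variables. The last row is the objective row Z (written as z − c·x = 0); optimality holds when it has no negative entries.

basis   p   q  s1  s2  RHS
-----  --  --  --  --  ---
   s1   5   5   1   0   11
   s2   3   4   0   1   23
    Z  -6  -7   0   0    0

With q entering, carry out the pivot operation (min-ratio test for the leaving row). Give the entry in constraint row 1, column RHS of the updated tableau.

Ratio test on column q — row 1: 11/5 = 11/5; row 2: 23/4 = 23/4. Minimum is 11/5 at row 1 (s1 leaves); pivot element 5.
Divide row 1 by 5; eliminate column q from the other rows.
In the new row 1, the RHS entry is the old entry divided by the pivot: 11/5 = 11/5.

11/5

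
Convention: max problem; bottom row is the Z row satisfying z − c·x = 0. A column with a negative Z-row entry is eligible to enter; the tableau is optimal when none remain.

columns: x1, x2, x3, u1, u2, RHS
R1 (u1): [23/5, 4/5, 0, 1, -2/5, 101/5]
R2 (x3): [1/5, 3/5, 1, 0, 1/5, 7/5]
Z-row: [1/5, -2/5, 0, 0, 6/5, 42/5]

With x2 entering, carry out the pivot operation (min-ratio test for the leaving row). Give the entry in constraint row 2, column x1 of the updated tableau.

Ratio test on column x2 — row 1: (101/5)/(4/5) = 101/4; row 2: (7/5)/(3/5) = 7/3. Minimum is 7/3 at row 2 (x3 leaves); pivot element 3/5.
Divide row 2 by 3/5; eliminate column x2 from the other rows.
In the new row 2, the x1 entry is the old entry divided by the pivot: (1/5)/(3/5) = 1/3.

1/3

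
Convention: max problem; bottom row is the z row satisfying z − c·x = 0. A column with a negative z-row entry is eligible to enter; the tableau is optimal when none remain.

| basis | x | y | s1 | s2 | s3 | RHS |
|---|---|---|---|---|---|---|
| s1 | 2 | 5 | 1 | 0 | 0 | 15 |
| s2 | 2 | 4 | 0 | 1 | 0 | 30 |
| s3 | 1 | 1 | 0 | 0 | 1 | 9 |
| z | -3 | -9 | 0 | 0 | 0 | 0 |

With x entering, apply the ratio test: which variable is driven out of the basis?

Column x entries and ratios — s1: 15/2 = 15/2; s2: 30/2 = 15; s3: 9/1 = 9.
Smallest ratio is 15/2 in the row of s1, so s1 leaves.

s1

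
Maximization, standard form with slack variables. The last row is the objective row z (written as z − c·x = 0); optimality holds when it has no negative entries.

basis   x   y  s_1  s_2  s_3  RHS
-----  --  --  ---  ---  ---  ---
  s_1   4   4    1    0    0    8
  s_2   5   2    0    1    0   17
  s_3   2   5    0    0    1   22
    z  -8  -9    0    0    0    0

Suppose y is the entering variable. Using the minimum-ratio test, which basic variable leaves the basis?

Column y entries and ratios — s_1: 8/4 = 2; s_2: 17/2 = 17/2; s_3: 22/5 = 22/5.
Smallest ratio is 2 in the row of s_1, so s_1 leaves.

s_1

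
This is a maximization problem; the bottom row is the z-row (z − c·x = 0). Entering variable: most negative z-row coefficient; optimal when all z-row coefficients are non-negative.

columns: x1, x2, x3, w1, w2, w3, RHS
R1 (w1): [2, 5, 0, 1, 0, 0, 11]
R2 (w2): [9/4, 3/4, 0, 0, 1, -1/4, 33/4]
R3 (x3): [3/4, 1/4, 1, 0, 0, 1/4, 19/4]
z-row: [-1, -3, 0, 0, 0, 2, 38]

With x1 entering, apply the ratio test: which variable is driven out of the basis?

Column x1 entries and ratios — w1: 11/2 = 11/2; w2: (33/4)/(9/4) = 11/3; x3: (19/4)/(3/4) = 19/3.
Smallest ratio is 11/3 in the row of w2, so w2 leaves.

w2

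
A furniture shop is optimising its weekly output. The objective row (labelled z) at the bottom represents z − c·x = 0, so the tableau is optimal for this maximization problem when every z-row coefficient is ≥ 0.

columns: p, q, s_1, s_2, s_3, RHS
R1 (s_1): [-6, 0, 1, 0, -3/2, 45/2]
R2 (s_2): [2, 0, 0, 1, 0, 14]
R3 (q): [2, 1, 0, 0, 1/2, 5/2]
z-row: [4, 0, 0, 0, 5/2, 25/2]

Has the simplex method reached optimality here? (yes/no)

Every z-row coefficient is ≥ 0, so the tableau is optimal.

yes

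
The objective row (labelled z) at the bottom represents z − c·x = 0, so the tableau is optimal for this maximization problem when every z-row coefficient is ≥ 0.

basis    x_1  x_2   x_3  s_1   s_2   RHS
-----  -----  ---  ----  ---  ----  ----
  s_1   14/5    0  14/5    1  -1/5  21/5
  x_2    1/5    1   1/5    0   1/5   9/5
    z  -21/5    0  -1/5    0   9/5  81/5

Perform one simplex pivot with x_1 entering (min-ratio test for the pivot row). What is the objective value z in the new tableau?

Ratio test on column x_1 — row 1: (21/5)/(14/5) = 3/2; row 2: (9/5)/(1/5) = 9. Minimum is 3/2 at row 1 (s_1 leaves); pivot element 14/5.
Pivot on row 1; the z-row RHS becomes 81/5 − (-21/5)·(3/2) = 45/2.

45/2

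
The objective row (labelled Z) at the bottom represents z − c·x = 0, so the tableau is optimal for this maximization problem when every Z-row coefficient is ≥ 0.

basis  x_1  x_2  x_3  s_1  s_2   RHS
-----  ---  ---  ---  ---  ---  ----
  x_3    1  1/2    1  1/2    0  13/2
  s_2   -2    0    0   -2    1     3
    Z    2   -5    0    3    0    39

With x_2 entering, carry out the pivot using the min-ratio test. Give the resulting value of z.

104

Ratio test on column x_2 — row 1: (13/2)/(1/2) = 13; row 2: entry 0 ≤ 0. Minimum is 13 at row 1 (x_3 leaves); pivot element 1/2.
Pivot on row 1; the Z-row RHS becomes 39 − (-5)·13 = 104.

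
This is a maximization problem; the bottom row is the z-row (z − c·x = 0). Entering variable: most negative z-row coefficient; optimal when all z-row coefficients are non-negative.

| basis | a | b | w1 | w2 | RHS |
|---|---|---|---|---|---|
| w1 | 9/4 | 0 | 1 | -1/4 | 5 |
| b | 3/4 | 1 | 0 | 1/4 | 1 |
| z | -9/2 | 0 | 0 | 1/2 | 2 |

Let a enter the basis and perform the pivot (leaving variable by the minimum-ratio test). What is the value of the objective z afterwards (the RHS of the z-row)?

8

Ratio test on column a — row 1: 5/(9/4) = 20/9; row 2: 1/(3/4) = 4/3. Minimum is 4/3 at row 2 (b leaves); pivot element 3/4.
Pivot on row 2; the z-row RHS becomes 2 − (-9/2)·(4/3) = 8.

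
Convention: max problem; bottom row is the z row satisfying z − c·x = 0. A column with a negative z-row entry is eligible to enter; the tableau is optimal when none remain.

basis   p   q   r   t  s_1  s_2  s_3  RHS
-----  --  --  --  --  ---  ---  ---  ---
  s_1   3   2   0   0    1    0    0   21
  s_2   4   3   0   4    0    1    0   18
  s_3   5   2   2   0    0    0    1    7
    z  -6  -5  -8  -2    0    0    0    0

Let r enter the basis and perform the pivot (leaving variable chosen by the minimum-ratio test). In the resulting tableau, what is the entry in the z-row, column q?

3

Ratio test on column r — row 1: entry 0 ≤ 0; row 2: entry 0 ≤ 0; row 3: 7/2 = 7/2. Minimum is 7/2 at row 3 (s_3 leaves); pivot element 2.
Divide row 3 by 2; eliminate column r from the other rows.
z-row update in column q: -5 − (-8)·1 = 3.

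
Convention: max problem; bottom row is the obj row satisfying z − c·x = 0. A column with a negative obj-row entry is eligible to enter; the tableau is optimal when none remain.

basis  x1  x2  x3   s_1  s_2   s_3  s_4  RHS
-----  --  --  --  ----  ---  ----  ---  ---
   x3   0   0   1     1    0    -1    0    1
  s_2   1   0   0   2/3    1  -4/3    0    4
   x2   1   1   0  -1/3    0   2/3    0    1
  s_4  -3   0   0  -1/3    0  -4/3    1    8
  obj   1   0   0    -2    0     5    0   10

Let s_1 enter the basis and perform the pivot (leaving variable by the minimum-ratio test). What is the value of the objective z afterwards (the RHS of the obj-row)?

12

Ratio test on column s_1 — row 1: 1/1 = 1; row 2: 4/(2/3) = 6; row 3: entry -1/3 ≤ 0; row 4: entry -1/3 ≤ 0. Minimum is 1 at row 1 (x3 leaves); pivot element 1.
Pivot on row 1; the obj-row RHS becomes 10 − (-2)·1 = 12.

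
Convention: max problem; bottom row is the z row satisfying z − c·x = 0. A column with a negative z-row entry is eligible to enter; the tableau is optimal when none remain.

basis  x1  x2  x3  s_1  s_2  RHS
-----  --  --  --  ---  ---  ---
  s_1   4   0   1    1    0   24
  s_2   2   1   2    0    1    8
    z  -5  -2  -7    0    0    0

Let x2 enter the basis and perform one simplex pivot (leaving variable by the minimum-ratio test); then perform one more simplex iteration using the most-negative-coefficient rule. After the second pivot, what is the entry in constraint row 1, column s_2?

Ratio test on column x2 — row 1: entry 0 ≤ 0; row 2: 8/1 = 8. Minimum is 8 at row 2 (s_2 leaves); pivot element 1.
Divide row 2 by 1; eliminate column x2 from the other rows.
Second iteration: most negative z-row entry is -3 in column x3, so x3 enters.
Ratio test on column x3 — row 1: 24/1 = 24; row 2: 8/2 = 4. Minimum is 4 at row 2 (x2 leaves); pivot element 2.
Divide row 2 by 2; eliminate column x3 from the other rows.
After both pivots, the entry at constraint row 1, column s_2 is -1/2.

-1/2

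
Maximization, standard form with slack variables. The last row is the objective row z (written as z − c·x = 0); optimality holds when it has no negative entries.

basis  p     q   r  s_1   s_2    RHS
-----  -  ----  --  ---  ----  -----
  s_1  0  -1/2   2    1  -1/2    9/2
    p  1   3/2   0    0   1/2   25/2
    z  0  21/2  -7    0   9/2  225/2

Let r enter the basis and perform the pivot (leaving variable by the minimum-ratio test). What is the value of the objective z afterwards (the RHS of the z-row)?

Ratio test on column r — row 1: (9/2)/2 = 9/4; row 2: entry 0 ≤ 0. Minimum is 9/4 at row 1 (s_1 leaves); pivot element 2.
Pivot on row 1; the z-row RHS becomes 225/2 − (-7)·(9/4) = 513/4.

513/4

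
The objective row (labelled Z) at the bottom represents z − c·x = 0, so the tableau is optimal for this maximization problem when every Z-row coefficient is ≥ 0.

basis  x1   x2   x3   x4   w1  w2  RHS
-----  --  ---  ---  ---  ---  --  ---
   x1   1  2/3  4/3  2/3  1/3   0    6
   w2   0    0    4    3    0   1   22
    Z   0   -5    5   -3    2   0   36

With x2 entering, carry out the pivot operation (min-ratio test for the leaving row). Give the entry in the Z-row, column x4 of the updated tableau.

Ratio test on column x2 — row 1: 6/(2/3) = 9; row 2: entry 0 ≤ 0. Minimum is 9 at row 1 (x1 leaves); pivot element 2/3.
Divide row 1 by 2/3; eliminate column x2 from the other rows.
Z-row update in column x4: -3 − (-5)·1 = 2.

2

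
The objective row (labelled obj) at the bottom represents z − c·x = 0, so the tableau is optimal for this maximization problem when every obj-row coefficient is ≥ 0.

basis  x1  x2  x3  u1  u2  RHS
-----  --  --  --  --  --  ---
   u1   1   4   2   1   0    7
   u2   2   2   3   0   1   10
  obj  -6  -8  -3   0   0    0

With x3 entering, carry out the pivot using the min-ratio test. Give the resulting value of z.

Ratio test on column x3 — row 1: 7/2 = 7/2; row 2: 10/3 = 10/3. Minimum is 10/3 at row 2 (u2 leaves); pivot element 3.
Pivot on row 2; the obj-row RHS becomes 0 − (-3)·(10/3) = 10.

10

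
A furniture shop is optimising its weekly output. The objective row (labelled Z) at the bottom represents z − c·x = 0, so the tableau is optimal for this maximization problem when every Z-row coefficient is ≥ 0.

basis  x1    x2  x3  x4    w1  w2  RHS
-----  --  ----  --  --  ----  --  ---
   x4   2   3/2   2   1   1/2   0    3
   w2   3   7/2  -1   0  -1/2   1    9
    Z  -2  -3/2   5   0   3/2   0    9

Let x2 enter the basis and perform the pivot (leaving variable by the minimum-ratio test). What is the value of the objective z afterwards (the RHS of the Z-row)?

12

Ratio test on column x2 — row 1: 3/(3/2) = 2; row 2: 9/(7/2) = 18/7. Minimum is 2 at row 1 (x4 leaves); pivot element 3/2.
Pivot on row 1; the Z-row RHS becomes 9 − (-3/2)·2 = 12.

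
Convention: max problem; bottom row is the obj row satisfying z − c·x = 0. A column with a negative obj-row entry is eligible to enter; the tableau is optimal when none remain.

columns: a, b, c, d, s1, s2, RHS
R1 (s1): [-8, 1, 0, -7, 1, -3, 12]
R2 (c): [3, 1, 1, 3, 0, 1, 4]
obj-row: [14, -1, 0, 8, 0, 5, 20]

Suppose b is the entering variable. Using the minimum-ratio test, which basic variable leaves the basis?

c

Column b entries and ratios — s1: 12/1 = 12; c: 4/1 = 4.
Smallest ratio is 4 in the row of c, so c leaves.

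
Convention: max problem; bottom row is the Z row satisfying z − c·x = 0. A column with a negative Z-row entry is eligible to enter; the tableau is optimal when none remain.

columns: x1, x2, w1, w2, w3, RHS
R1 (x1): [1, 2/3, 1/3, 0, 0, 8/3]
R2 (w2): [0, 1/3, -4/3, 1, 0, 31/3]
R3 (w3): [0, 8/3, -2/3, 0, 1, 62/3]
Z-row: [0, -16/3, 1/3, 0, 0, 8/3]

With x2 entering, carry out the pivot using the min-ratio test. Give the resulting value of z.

24

Ratio test on column x2 — row 1: (8/3)/(2/3) = 4; row 2: (31/3)/(1/3) = 31; row 3: (62/3)/(8/3) = 31/4. Minimum is 4 at row 1 (x1 leaves); pivot element 2/3.
Pivot on row 1; the Z-row RHS becomes 8/3 − (-16/3)·4 = 24.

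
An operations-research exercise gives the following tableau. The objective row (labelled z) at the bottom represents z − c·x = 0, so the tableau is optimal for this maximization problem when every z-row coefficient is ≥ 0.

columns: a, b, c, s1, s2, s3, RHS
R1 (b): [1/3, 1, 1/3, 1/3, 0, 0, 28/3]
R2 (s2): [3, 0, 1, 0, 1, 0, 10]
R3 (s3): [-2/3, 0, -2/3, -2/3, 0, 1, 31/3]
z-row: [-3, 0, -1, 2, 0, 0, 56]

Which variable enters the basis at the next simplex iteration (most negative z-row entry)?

Negative z-row entries: a: -3, c: -1.
The most negative is -3 in column a, so a enters.

a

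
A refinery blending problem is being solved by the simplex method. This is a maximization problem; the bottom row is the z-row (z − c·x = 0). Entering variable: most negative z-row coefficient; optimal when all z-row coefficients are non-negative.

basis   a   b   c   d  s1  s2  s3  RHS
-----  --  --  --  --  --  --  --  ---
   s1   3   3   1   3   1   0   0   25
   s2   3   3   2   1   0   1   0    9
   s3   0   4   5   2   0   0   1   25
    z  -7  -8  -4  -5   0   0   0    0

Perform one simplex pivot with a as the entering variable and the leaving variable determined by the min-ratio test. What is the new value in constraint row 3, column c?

5

Ratio test on column a — row 1: 25/3 = 25/3; row 2: 9/3 = 3; row 3: entry 0 ≤ 0. Minimum is 3 at row 2 (s2 leaves); pivot element 3.
Divide row 2 by 3; eliminate column a from the other rows.
Row 3 update in column c: 5 − 0·(2/3) = 5.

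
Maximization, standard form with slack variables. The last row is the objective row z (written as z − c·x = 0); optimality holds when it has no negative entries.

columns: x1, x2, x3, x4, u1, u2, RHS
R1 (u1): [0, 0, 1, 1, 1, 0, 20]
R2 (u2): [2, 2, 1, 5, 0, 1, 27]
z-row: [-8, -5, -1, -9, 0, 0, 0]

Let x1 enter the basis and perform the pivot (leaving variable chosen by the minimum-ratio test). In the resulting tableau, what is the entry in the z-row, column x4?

11

Ratio test on column x1 — row 1: entry 0 ≤ 0; row 2: 27/2 = 27/2. Minimum is 27/2 at row 2 (u2 leaves); pivot element 2.
Divide row 2 by 2; eliminate column x1 from the other rows.
z-row update in column x4: -9 − (-8)·(5/2) = 11.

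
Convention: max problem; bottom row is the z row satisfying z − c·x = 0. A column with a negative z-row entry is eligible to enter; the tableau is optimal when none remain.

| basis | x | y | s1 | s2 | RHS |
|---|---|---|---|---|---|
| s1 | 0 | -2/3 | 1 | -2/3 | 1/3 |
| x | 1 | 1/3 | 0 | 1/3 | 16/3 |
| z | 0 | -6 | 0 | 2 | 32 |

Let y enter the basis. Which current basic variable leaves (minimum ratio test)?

x

Column y entries and ratios — s1: -2/3 ≤ 0, skip; x: (16/3)/(1/3) = 16.
Smallest ratio is 16 in the row of x, so x leaves.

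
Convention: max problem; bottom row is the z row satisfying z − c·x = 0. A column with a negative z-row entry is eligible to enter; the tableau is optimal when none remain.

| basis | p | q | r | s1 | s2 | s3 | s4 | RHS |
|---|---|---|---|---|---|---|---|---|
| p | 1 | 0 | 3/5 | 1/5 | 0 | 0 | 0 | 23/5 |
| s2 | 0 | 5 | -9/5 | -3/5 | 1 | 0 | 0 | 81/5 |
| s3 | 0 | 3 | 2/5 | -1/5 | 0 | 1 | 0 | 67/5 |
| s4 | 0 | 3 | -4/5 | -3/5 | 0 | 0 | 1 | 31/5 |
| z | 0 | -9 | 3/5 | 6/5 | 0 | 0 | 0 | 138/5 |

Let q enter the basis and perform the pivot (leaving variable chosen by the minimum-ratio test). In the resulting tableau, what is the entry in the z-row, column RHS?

Ratio test on column q — row 1: entry 0 ≤ 0; row 2: (81/5)/5 = 81/25; row 3: (67/5)/3 = 67/15; row 4: (31/5)/3 = 31/15. Minimum is 31/15 at row 4 (s4 leaves); pivot element 3.
Divide row 4 by 3; eliminate column q from the other rows.
z-row update in column RHS: 138/5 − (-9)·(31/15) = 231/5.

231/5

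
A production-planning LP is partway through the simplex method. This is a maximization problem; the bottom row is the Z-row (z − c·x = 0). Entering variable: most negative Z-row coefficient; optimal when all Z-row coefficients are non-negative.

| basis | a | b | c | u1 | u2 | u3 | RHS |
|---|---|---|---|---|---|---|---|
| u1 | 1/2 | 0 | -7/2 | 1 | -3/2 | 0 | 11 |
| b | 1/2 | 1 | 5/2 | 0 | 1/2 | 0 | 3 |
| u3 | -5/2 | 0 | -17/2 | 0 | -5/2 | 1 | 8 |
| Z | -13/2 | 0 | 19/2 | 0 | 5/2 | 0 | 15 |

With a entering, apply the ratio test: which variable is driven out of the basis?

Column a entries and ratios — u1: 11/(1/2) = 22; b: 3/(1/2) = 6; u3: -5/2 ≤ 0, skip.
Smallest ratio is 6 in the row of b, so b leaves.

b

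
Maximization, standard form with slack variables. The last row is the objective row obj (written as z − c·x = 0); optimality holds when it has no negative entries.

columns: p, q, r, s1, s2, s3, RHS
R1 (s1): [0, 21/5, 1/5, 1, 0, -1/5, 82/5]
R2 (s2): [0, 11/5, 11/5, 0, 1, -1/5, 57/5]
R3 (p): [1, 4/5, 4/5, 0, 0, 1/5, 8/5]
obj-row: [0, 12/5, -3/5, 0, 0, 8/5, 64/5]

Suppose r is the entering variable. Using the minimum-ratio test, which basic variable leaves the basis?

p

Column r entries and ratios — s1: (82/5)/(1/5) = 82; s2: (57/5)/(11/5) = 57/11; p: (8/5)/(4/5) = 2.
Smallest ratio is 2 in the row of p, so p leaves.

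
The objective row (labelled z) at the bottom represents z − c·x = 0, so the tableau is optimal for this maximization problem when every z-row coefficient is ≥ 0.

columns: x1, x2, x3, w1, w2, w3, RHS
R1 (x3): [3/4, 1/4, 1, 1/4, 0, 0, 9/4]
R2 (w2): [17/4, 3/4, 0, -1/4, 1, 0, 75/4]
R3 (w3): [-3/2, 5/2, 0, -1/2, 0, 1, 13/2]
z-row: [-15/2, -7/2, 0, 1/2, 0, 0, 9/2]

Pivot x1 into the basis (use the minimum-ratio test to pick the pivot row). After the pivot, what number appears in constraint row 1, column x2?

1/3

Ratio test on column x1 — row 1: (9/4)/(3/4) = 3; row 2: (75/4)/(17/4) = 75/17; row 3: entry -3/2 ≤ 0. Minimum is 3 at row 1 (x3 leaves); pivot element 3/4.
Divide row 1 by 3/4; eliminate column x1 from the other rows.
In the new row 1, the x2 entry is the old entry divided by the pivot: (1/4)/(3/4) = 1/3.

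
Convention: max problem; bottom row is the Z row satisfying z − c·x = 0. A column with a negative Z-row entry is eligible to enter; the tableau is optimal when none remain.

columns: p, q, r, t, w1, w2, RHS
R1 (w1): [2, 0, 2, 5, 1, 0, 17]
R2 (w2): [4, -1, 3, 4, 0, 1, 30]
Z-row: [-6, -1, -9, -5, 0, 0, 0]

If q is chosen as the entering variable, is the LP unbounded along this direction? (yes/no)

yes

Every constraint-row entry in column q is ≤ 0, so increasing q is unbounded.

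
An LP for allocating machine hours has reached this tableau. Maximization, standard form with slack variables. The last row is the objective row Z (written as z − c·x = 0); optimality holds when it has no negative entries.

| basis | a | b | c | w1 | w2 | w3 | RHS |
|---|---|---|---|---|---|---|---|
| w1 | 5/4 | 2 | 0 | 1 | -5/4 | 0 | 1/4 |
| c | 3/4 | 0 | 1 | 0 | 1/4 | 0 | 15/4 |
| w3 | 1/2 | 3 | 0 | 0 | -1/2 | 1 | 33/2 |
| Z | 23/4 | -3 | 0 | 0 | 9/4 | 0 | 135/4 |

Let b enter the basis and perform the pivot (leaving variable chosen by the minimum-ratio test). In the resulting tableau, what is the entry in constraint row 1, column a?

5/8

Ratio test on column b — row 1: (1/4)/2 = 1/8; row 2: entry 0 ≤ 0; row 3: (33/2)/3 = 11/2. Minimum is 1/8 at row 1 (w1 leaves); pivot element 2.
Divide row 1 by 2; eliminate column b from the other rows.
In the new row 1, the a entry is the old entry divided by the pivot: (5/4)/2 = 5/8.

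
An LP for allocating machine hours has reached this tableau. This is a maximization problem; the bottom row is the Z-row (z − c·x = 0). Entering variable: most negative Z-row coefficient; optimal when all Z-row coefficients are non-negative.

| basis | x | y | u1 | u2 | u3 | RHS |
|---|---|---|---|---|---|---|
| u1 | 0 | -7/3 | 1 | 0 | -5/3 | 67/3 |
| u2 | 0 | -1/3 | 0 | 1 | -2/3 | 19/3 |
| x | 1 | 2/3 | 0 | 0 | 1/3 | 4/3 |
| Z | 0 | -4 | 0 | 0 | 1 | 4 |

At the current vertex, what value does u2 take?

u2 is basic (row 2); its value is the RHS of that row, 19/3.

19/3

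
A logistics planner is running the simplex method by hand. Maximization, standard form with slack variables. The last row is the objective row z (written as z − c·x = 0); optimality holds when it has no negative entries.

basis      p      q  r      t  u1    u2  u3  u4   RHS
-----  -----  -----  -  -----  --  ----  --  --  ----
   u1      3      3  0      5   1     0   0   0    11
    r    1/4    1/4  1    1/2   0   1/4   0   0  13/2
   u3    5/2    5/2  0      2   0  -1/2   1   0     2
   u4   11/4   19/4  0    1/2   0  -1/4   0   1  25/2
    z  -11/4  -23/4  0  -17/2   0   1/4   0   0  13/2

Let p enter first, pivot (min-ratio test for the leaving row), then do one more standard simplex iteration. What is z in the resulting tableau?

15

Ratio test on column p — row 1: 11/3 = 11/3; row 2: (13/2)/(1/4) = 26; row 3: 2/(5/2) = 4/5; row 4: (25/2)/(11/4) = 50/11. Minimum is 4/5 at row 3 (u3 leaves); pivot element 5/2.
Pivot on row 3; the z-row RHS becomes 13/2 − (-11/4)·(4/5) = 87/10.
Next entering variable (most negative z-row entry -63/10): t.
Ratio test on column t — row 1: (43/5)/(13/5) = 43/13; row 2: (63/10)/(3/10) = 21; row 3: (4/5)/(4/5) = 1; row 4: entry -17/10 ≤ 0. Minimum is 1 at row 3 (p leaves); pivot element 4/5.
After the second pivot the z-row RHS is 87/10 − (-63/10)·1 = 15.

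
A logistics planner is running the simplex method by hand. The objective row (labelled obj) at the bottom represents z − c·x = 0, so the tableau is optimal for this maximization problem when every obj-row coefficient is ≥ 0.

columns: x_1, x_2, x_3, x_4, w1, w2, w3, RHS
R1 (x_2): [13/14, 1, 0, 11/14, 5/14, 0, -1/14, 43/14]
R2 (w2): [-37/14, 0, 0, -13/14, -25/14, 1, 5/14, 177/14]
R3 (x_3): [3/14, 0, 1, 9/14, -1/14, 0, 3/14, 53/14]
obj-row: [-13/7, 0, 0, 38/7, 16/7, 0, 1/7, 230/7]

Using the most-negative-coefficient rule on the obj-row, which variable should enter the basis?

Negative obj-row entries: x_1: -13/7.
The most negative is -13/7 in column x_1, so x_1 enters.

x_1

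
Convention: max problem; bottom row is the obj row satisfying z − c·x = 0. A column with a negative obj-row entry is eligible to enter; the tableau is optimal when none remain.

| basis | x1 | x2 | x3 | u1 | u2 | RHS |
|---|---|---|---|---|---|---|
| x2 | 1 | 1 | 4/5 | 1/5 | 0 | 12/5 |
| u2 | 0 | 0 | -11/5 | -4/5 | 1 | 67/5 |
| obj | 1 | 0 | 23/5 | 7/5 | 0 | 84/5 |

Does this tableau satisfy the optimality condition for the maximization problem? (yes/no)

yes

Every obj-row coefficient is ≥ 0, so the tableau is optimal.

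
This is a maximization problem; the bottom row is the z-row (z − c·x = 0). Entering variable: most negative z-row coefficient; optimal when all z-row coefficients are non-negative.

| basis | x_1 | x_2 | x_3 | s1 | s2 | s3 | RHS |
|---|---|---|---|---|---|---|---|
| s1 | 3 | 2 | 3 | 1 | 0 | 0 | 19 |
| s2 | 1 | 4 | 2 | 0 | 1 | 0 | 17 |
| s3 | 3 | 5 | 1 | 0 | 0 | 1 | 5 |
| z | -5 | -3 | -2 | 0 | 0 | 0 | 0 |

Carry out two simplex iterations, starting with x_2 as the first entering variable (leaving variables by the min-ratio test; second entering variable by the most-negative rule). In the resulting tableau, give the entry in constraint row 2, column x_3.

5/3

Ratio test on column x_2 — row 1: 19/2 = 19/2; row 2: 17/4 = 17/4; row 3: 5/5 = 1. Minimum is 1 at row 3 (s3 leaves); pivot element 5.
Divide row 3 by 5; eliminate column x_2 from the other rows.
Second iteration: most negative z-row entry is -16/5 in column x_1, so x_1 enters.
Ratio test on column x_1 — row 1: 17/(9/5) = 85/9; row 2: entry -7/5 ≤ 0; row 3: 1/(3/5) = 5/3. Minimum is 5/3 at row 3 (x_2 leaves); pivot element 3/5.
Divide row 3 by 3/5; eliminate column x_1 from the other rows.
After both pivots, the entry at constraint row 2, column x_3 is 5/3.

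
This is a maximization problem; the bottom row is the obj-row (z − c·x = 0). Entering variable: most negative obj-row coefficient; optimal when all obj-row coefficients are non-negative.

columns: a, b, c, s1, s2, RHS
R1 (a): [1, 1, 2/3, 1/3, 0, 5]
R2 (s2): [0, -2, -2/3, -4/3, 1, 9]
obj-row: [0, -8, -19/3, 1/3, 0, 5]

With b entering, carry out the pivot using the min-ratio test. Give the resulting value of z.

45

Ratio test on column b — row 1: 5/1 = 5; row 2: entry -2 ≤ 0. Minimum is 5 at row 1 (a leaves); pivot element 1.
Pivot on row 1; the obj-row RHS becomes 5 − (-8)·5 = 45.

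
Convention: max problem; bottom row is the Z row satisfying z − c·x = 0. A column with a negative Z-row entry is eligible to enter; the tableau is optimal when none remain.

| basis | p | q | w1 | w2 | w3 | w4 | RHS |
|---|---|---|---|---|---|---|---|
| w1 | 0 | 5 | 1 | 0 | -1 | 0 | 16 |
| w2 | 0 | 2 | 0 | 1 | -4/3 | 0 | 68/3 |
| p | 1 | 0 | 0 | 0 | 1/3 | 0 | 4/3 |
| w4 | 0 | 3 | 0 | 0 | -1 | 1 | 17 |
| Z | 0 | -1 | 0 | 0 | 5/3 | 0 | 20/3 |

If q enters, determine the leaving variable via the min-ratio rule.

Column q entries and ratios — w1: 16/5 = 16/5; w2: (68/3)/2 = 34/3; p: 0 ≤ 0, skip; w4: 17/3 = 17/3.
Smallest ratio is 16/5 in the row of w1, so w1 leaves.

w1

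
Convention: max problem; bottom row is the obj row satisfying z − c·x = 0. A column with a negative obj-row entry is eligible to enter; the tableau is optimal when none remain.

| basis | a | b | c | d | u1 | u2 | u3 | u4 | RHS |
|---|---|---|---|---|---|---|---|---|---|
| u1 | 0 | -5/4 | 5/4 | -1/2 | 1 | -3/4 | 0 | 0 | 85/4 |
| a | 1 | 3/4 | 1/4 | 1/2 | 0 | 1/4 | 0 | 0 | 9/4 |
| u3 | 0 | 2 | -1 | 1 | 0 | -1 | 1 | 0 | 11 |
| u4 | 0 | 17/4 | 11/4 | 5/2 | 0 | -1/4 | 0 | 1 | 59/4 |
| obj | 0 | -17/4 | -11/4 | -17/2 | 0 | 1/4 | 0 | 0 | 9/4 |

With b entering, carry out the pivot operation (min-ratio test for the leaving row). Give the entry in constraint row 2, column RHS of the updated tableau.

Ratio test on column b — row 1: entry -5/4 ≤ 0; row 2: (9/4)/(3/4) = 3; row 3: 11/2 = 11/2; row 4: (59/4)/(17/4) = 59/17. Minimum is 3 at row 2 (a leaves); pivot element 3/4.
Divide row 2 by 3/4; eliminate column b from the other rows.
In the new row 2, the RHS entry is the old entry divided by the pivot: (9/4)/(3/4) = 3.

3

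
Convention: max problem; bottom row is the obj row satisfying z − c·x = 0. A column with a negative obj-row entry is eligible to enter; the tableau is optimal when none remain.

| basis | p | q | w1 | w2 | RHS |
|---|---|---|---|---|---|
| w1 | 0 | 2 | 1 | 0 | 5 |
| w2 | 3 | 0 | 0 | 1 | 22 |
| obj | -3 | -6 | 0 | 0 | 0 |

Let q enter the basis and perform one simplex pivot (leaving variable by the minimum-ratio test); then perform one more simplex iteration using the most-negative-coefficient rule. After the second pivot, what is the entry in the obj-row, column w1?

3

Ratio test on column q — row 1: 5/2 = 5/2; row 2: entry 0 ≤ 0. Minimum is 5/2 at row 1 (w1 leaves); pivot element 2.
Divide row 1 by 2; eliminate column q from the other rows.
Second iteration: most negative obj-row entry is -3 in column p, so p enters.
Ratio test on column p — row 1: entry 0 ≤ 0; row 2: 22/3 = 22/3. Minimum is 22/3 at row 2 (w2 leaves); pivot element 3.
Divide row 2 by 3; eliminate column p from the other rows.
After both pivots, the entry at the obj-row, column w1 is 3.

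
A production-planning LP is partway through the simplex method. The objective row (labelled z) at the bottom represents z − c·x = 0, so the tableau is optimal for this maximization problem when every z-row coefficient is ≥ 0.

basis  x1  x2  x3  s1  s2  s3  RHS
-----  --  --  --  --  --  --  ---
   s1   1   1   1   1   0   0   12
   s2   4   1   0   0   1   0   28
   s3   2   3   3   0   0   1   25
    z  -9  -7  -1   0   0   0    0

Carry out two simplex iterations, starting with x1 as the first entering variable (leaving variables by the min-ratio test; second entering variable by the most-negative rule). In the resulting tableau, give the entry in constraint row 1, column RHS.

Ratio test on column x1 — row 1: 12/1 = 12; row 2: 28/4 = 7; row 3: 25/2 = 25/2. Minimum is 7 at row 2 (s2 leaves); pivot element 4.
Divide row 2 by 4; eliminate column x1 from the other rows.
Second iteration: most negative z-row entry is -19/4 in column x2, so x2 enters.
Ratio test on column x2 — row 1: 5/(3/4) = 20/3; row 2: 7/(1/4) = 28; row 3: 11/(5/2) = 22/5. Minimum is 22/5 at row 3 (s3 leaves); pivot element 5/2.
Divide row 3 by 5/2; eliminate column x2 from the other rows.
After both pivots, the entry at constraint row 1, column RHS is 17/10.

17/10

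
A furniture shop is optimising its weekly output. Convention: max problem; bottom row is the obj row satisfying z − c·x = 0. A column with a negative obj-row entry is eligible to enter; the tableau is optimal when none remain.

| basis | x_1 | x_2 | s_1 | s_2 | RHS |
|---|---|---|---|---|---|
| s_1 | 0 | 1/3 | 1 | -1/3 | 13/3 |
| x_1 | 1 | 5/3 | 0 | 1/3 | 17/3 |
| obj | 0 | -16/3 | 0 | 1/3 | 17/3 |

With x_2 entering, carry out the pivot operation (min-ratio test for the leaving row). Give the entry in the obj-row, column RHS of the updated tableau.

Ratio test on column x_2 — row 1: (13/3)/(1/3) = 13; row 2: (17/3)/(5/3) = 17/5. Minimum is 17/5 at row 2 (x_1 leaves); pivot element 5/3.
Divide row 2 by 5/3; eliminate column x_2 from the other rows.
obj-row update in column RHS: 17/3 − (-16/3)·(17/5) = 119/5.

119/5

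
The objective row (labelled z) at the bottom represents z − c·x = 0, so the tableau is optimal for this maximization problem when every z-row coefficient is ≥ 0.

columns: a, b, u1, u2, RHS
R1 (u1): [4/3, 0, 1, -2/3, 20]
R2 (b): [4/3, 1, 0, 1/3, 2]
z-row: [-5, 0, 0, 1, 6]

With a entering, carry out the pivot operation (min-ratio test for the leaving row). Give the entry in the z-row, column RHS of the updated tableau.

27/2

Ratio test on column a — row 1: 20/(4/3) = 15; row 2: 2/(4/3) = 3/2. Minimum is 3/2 at row 2 (b leaves); pivot element 4/3.
Divide row 2 by 4/3; eliminate column a from the other rows.
z-row update in column RHS: 6 − (-5)·(3/2) = 27/2.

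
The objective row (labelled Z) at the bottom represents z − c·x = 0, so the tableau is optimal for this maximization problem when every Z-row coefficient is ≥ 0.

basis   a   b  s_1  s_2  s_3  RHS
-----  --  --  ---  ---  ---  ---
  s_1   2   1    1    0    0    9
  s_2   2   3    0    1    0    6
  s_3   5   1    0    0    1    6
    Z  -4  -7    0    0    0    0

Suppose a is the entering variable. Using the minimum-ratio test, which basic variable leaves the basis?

s_3

Column a entries and ratios — s_1: 9/2 = 9/2; s_2: 6/2 = 3; s_3: 6/5 = 6/5.
Smallest ratio is 6/5 in the row of s_3, so s_3 leaves.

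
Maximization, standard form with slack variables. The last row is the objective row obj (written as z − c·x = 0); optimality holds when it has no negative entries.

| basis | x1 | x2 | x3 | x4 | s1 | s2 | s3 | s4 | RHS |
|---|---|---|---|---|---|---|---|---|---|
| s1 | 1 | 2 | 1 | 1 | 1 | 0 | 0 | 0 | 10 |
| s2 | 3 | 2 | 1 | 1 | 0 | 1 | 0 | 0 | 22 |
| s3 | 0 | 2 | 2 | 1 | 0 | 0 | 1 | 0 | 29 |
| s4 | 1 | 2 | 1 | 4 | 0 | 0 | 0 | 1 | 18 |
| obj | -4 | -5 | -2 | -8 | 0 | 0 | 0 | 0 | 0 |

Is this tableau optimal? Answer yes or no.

The obj-row has a negative entry -8 in column x4, so it is not optimal.

no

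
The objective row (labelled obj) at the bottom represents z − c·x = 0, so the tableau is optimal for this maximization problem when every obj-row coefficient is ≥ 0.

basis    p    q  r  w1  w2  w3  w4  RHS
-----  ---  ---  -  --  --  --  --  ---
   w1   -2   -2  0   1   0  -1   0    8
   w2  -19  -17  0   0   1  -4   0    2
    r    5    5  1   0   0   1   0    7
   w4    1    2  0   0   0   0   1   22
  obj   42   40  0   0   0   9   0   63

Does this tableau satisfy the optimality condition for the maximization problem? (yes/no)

yes

Every obj-row coefficient is ≥ 0, so the tableau is optimal.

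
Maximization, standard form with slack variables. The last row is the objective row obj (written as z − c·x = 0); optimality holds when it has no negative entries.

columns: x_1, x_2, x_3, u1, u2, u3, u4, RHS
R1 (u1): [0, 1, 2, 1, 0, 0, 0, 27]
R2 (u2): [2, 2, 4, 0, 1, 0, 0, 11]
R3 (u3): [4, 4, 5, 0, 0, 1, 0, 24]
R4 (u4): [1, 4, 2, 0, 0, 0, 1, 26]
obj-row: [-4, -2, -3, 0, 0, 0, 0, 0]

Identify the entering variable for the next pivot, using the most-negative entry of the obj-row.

Negative obj-row entries: x_1: -4, x_2: -2, x_3: -3.
The most negative is -4 in column x_1, so x_1 enters.

x_1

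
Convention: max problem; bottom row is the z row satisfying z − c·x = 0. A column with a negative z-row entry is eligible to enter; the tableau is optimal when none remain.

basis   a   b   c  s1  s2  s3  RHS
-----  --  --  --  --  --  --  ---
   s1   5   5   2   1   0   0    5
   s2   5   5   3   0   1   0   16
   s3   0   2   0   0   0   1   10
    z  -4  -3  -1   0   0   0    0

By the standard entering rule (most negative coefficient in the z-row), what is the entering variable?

Negative z-row entries: a: -4, b: -3, c: -1.
The most negative is -4 in column a, so a enters.

a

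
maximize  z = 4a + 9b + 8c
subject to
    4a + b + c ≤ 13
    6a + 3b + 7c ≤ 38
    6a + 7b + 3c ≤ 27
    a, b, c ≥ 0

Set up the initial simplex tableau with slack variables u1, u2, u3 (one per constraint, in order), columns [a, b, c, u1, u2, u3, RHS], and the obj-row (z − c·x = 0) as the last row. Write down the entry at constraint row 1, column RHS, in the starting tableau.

The RHS of constraint 1 is b_1 = 13.

13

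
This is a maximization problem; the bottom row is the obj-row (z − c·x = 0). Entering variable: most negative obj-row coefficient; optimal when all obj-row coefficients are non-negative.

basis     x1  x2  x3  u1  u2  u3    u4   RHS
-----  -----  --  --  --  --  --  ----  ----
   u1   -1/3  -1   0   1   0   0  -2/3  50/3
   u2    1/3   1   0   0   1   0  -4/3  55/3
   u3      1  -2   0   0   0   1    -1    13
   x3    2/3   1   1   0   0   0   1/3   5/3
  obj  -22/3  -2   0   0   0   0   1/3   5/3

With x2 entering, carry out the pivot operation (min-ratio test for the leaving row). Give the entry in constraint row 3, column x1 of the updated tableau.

Ratio test on column x2 — row 1: entry -1 ≤ 0; row 2: (55/3)/1 = 55/3; row 3: entry -2 ≤ 0; row 4: (5/3)/1 = 5/3. Minimum is 5/3 at row 4 (x3 leaves); pivot element 1.
Divide row 4 by 1; eliminate column x2 from the other rows.
Row 3 update in column x1: 1 − (-2)·(2/3) = 7/3.

7/3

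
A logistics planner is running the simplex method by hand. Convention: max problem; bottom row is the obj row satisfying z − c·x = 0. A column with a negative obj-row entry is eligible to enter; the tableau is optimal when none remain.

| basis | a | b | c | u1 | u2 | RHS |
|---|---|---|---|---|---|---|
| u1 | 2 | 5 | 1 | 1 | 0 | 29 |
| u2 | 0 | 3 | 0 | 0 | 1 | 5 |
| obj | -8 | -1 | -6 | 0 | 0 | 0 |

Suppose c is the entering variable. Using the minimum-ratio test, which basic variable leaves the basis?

Column c entries and ratios — u1: 29/1 = 29; u2: 0 ≤ 0, skip.
Smallest ratio is 29 in the row of u1, so u1 leaves.

u1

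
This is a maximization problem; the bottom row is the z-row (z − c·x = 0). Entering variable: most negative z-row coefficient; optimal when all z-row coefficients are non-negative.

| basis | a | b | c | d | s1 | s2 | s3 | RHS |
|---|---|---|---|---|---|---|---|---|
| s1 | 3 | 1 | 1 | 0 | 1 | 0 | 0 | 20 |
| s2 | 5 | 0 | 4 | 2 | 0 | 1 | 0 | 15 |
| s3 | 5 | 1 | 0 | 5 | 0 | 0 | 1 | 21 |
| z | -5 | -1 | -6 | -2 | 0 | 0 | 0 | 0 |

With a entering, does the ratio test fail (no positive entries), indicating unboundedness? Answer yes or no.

Column a has positive entries in row(s) 1, 2, 3, so the ratio test bounds it — not unbounded.

no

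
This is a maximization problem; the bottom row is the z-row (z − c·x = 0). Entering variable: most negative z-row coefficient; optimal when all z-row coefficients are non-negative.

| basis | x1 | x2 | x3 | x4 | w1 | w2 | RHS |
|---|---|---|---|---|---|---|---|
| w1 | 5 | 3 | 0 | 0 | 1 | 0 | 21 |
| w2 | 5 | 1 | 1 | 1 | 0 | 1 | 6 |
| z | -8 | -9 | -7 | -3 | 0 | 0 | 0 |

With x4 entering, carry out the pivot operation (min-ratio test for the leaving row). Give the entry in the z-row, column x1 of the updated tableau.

Ratio test on column x4 — row 1: entry 0 ≤ 0; row 2: 6/1 = 6. Minimum is 6 at row 2 (w2 leaves); pivot element 1.
Divide row 2 by 1; eliminate column x4 from the other rows.
z-row update in column x1: -8 − (-3)·5 = 7.

7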